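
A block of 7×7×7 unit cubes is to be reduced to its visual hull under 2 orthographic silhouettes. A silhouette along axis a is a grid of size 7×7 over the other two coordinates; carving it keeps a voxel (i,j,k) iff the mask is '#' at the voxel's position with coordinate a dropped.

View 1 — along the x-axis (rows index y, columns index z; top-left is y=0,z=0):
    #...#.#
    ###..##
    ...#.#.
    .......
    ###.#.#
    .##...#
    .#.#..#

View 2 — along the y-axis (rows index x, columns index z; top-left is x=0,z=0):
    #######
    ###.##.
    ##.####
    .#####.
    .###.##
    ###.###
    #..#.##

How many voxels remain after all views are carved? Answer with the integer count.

113 voxels

initial block: 7^3 = 343
carve view 1 (along x, YZ-mask fill 21/49): 147 voxels remain
carve view 2 (along y, XZ-mask fill 38/49): 113 voxels remain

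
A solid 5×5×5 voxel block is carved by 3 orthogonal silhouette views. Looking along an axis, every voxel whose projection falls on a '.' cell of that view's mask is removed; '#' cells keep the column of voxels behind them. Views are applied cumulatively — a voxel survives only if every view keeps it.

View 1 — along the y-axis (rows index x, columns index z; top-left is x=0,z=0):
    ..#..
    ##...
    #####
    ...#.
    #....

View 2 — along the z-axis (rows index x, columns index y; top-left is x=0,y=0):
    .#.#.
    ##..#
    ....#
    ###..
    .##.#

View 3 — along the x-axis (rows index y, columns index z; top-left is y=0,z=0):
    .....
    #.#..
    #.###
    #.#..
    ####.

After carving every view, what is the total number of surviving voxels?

before carving: 125 voxels (5×5×5)
  1. axis=1 (XZ plane), |mask|=10  ⇒  voxels=50
  2. axis=2 (XY plane), |mask|=12  ⇒  voxels=19
  3. axis=0 (YZ plane), |mask|=12  ⇒  voxels=13

voxel count = 13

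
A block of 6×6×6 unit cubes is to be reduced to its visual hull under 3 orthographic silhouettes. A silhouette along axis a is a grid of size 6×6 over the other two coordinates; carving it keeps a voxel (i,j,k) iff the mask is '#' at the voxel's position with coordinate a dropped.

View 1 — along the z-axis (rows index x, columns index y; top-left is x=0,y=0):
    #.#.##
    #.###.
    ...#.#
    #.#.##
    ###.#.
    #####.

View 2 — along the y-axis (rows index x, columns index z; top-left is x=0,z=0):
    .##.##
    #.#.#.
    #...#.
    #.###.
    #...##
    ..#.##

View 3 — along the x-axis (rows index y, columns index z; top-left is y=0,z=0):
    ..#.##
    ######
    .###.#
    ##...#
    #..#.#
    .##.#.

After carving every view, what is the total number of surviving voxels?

|visual hull| = 43

start: 6×6×6 = 216 voxels
after view 1 [z-axis, 23 of 36 cells solid] → remaining = 138
after view 2 [y-axis, 19 of 36 cells solid] → remaining = 75
after view 3 [x-axis, 22 of 36 cells solid] → remaining = 43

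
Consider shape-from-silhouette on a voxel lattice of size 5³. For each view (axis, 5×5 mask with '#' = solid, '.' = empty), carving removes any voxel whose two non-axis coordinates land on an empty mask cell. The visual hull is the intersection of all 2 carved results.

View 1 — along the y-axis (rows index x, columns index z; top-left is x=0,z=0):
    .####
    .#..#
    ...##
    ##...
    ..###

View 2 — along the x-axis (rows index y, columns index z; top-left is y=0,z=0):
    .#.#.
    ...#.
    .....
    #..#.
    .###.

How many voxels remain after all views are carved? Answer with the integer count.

before carving: 125 voxels (5×5×5)
carve view 1 (along y, XZ-mask fill 13/25): 65 voxels remain
carve view 2 (along x, YZ-mask fill 8/25): 21 voxels remain

|visual hull| = 21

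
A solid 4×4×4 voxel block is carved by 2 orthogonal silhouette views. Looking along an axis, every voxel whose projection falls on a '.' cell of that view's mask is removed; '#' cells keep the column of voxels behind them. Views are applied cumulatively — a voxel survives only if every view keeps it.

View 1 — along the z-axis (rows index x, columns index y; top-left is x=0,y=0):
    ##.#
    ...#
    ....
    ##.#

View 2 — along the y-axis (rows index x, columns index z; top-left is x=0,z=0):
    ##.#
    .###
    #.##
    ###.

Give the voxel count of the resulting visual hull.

full grid |V| = 64
step 1: project along z, AND mask (7/16) → |grid| = 28
step 2: project along y, AND mask (12/16) → |grid| = 21

voxel count = 21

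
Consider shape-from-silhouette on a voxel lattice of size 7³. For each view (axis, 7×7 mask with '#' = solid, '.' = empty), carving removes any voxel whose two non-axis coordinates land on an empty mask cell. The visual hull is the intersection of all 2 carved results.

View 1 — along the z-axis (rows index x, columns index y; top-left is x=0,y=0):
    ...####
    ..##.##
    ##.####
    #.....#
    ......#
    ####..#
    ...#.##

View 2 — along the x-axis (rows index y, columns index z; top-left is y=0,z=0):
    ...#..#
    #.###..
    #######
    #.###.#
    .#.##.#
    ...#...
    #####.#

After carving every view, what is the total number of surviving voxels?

before carving: 343 voxels (7×7×7)
carve view 1 (along z, XY-mask fill 25/49): 175 voxels remain
carve view 2 (along x, YZ-mask fill 29/49): 107 voxels remain

107 voxels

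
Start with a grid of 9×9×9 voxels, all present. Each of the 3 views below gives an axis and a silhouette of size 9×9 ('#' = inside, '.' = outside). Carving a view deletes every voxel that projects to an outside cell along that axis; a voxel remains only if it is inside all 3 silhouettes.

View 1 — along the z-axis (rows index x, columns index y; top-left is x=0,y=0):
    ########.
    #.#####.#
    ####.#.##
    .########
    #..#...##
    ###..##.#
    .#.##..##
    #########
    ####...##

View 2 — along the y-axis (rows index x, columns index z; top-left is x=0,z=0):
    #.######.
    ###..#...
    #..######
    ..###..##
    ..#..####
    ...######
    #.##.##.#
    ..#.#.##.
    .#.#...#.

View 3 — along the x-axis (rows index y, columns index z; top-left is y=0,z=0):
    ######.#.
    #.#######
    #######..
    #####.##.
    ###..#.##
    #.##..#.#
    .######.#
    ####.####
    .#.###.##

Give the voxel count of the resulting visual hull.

before carving: 729 voxels (9×9×9)
carve view 1 (along z, XY-mask fill 60/81): 540 voxels remain
carve view 2 (along y, XZ-mask fill 47/81): 313 voxels remain
carve view 3 (along x, YZ-mask fill 61/81): 239 voxels remain

|visual hull| = 239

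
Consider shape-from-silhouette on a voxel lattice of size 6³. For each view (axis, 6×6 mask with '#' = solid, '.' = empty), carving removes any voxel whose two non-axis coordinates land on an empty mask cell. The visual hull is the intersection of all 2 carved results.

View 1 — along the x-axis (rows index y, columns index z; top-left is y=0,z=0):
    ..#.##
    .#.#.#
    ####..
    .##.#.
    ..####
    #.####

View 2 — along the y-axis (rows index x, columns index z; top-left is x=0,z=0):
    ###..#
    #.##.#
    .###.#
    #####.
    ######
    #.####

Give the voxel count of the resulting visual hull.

initial block: 6^3 = 216
carve view 1 (along x, YZ-mask fill 22/36): 132 voxels remain
carve view 2 (along y, XZ-mask fill 28/36): 104 voxels remain

voxel count = 104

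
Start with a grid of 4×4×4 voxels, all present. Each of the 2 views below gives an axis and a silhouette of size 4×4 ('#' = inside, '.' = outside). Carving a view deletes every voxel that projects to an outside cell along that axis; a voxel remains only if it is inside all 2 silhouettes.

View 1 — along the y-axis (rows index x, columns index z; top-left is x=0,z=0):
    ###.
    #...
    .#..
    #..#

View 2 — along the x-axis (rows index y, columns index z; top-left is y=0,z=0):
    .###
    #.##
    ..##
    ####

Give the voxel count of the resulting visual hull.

18 voxels

before carving: 64 voxels (4×4×4)
after view 1 [y-axis, 7 of 16 cells solid] → remaining = 28
after view 2 [x-axis, 12 of 16 cells solid] → remaining = 18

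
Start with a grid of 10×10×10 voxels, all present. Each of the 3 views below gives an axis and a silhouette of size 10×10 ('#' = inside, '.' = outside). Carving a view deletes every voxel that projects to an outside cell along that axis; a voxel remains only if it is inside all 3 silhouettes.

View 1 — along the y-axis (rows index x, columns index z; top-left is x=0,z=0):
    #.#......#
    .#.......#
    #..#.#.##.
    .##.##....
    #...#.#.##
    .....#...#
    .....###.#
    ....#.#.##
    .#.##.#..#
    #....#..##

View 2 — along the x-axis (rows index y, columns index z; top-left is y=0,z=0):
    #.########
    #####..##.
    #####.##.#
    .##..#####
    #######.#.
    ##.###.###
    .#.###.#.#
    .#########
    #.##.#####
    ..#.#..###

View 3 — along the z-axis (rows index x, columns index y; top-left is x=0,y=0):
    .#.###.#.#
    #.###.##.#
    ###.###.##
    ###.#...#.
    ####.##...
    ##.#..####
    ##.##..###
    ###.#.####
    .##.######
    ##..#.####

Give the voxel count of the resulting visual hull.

remaining voxels: 196

before carving: 1000 voxels (10×10×10)
carve view 1 (along y, XZ-mask fill 38/100): 380 voxels remain
carve view 2 (along x, YZ-mask fill 75/100): 282 voxels remain
carve view 3 (along z, XY-mask fill 69/100): 196 voxels remain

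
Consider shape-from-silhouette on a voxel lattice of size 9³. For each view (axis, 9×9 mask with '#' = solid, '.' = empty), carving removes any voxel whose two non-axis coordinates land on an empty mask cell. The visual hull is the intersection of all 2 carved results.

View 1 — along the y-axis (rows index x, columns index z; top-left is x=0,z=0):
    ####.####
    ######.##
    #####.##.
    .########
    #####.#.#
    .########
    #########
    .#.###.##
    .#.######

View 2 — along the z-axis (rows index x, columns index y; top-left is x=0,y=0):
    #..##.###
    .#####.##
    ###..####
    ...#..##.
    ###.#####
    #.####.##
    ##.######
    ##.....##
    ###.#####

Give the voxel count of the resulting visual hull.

remaining voxels: 441

initial block: 9^3 = 729
carve view 1 (along y, XZ-mask fill 68/81): 612 voxels remain
carve view 2 (along z, XY-mask fill 58/81): 441 voxels remain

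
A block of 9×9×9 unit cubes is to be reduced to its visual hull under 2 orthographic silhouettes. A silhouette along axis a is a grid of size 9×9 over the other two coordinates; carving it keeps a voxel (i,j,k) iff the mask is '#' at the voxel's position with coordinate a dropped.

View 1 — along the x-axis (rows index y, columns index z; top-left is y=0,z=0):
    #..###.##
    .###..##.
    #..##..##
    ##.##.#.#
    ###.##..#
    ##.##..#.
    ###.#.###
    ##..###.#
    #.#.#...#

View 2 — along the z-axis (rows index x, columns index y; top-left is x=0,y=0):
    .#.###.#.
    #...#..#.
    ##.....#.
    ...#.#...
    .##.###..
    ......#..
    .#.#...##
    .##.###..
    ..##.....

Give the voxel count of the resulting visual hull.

before carving: 729 voxels (9×9×9)
carve view 1 (along x, YZ-mask fill 50/81): 450 voxels remain
carve view 2 (along z, XY-mask fill 30/81): 169 voxels remain

voxel count = 169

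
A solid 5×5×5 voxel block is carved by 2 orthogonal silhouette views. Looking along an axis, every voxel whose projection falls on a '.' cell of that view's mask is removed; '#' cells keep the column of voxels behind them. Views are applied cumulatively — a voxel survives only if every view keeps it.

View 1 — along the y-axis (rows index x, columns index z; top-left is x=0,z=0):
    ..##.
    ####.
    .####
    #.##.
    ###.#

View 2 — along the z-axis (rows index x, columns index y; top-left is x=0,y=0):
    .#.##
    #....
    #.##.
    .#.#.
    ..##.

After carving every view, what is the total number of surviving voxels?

before carving: 125 voxels (5×5×5)
[1] y-view keeps 17 columns → grid now 85
[2] z-view keeps 11 columns → grid now 36

remaining voxels: 36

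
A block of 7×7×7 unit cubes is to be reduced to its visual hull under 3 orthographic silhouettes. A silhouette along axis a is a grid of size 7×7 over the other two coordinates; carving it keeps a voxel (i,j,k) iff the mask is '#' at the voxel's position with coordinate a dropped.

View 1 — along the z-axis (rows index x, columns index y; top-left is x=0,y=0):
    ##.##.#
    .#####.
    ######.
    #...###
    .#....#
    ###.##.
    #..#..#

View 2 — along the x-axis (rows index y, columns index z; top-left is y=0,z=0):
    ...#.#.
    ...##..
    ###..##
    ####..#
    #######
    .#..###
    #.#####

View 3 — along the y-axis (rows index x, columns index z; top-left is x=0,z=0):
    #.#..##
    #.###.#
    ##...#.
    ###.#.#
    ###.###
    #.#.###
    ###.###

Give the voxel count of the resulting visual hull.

start: 7×7×7 = 343 voxels
step 1: project along z, AND mask (30/49) → |grid| = 210
step 2: project along x, AND mask (31/49) → |grid| = 130
step 3: project along y, AND mask (34/49) → |grid| = 81

voxel count = 81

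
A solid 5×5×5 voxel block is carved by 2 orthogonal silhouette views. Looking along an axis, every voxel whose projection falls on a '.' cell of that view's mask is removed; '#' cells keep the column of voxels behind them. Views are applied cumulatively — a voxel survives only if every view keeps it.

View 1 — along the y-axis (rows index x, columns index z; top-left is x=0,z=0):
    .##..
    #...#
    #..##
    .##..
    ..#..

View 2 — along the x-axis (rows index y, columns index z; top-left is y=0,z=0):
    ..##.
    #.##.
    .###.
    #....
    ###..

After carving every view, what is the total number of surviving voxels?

remaining voxels: 25

full grid |V| = 125
  1. axis=1 (XZ plane), |mask|=10  ⇒  voxels=50
  2. axis=0 (YZ plane), |mask|=12  ⇒  voxels=25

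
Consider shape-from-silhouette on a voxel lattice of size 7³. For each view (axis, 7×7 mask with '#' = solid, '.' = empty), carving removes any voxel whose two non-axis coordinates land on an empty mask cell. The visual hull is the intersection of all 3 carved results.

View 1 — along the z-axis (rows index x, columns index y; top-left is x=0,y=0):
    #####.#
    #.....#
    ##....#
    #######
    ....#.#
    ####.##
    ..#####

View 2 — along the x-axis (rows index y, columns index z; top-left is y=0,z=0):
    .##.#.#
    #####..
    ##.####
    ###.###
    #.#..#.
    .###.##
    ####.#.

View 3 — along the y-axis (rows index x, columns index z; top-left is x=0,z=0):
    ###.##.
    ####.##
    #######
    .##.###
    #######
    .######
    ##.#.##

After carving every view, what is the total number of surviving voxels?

voxel count = 124

before carving: 343 voxels (7×7×7)
carve view 1 (along z, XY-mask fill 31/49): 217 voxels remain
carve view 2 (along x, YZ-mask fill 34/49): 150 voxels remain
carve view 3 (along y, XZ-mask fill 41/49): 124 voxels remain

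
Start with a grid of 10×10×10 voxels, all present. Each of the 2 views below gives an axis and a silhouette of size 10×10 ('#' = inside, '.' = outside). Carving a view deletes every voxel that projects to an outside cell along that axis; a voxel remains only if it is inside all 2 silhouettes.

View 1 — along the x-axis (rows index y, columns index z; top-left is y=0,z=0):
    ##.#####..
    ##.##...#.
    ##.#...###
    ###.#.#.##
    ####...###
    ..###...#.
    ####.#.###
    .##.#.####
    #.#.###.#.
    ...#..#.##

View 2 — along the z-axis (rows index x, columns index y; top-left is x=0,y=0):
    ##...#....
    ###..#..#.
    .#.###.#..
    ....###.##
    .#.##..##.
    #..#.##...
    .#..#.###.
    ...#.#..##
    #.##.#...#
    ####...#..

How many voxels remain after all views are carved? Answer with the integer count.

275 voxels

before carving: 1000 voxels (10×10×10)
step 1: project along x, AND mask (61/100) → |grid| = 610
step 2: project along z, AND mask (46/100) → |grid| = 275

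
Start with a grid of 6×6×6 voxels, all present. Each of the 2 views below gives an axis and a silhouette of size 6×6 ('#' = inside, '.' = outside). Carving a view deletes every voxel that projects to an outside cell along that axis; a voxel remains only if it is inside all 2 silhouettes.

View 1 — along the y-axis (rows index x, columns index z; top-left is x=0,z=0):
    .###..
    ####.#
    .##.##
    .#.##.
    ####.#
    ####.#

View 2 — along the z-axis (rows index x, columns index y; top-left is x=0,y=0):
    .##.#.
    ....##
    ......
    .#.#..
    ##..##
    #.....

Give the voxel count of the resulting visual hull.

full grid |V| = 216
step 1: project along y, AND mask (25/36) → |grid| = 150
step 2: project along z, AND mask (12/36) → |grid| = 50

50 voxels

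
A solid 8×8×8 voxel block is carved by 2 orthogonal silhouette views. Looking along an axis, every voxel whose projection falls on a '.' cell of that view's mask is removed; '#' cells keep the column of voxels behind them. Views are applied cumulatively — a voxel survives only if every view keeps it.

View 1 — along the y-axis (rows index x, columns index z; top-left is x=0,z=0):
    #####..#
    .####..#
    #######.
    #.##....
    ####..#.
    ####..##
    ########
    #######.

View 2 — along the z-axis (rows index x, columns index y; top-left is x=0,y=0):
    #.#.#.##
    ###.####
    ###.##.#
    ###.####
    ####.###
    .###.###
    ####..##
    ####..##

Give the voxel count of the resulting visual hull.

start: 8×8×8 = 512 voxels
  1. axis=1 (XZ plane), |mask|=47  ⇒  voxels=376
  2. axis=2 (XY plane), |mask|=50  ⇒  voxels=289

289 voxels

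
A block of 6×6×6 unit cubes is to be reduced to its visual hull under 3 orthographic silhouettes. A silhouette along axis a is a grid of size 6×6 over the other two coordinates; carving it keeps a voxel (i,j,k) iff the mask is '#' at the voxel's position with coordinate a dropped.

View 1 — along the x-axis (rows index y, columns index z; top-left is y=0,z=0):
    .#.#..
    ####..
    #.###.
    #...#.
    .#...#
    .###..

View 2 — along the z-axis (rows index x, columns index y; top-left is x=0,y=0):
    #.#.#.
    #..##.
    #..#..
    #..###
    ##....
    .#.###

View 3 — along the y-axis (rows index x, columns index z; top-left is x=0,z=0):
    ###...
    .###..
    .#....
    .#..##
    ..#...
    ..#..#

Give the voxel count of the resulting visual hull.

17 voxels

initial block: 6^3 = 216
carve view 1 (along x, YZ-mask fill 17/36): 102 voxels remain
carve view 2 (along z, XY-mask fill 18/36): 44 voxels remain
carve view 3 (along y, XZ-mask fill 13/36): 17 voxels remain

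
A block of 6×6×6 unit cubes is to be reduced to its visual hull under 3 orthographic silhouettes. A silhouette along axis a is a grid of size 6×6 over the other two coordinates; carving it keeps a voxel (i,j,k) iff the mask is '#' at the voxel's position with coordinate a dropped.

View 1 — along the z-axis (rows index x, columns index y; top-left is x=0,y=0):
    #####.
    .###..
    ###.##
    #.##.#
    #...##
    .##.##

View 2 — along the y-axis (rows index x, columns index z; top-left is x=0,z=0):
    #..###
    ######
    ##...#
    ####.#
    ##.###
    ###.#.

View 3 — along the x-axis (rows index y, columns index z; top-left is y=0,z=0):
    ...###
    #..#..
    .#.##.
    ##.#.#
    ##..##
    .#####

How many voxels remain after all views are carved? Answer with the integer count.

remaining voxels: 62

start: 6×6×6 = 216 voxels
  1. axis=2 (XY plane), |mask|=24  ⇒  voxels=144
  2. axis=1 (XZ plane), |mask|=27  ⇒  voxels=104
  3. axis=0 (YZ plane), |mask|=21  ⇒  voxels=62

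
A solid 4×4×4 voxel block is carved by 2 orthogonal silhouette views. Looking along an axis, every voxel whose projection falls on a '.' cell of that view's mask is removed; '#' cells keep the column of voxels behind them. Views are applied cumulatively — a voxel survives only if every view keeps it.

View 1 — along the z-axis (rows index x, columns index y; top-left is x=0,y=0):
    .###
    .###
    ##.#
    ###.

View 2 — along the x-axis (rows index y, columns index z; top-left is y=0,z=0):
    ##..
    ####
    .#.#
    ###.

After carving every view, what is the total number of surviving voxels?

full grid |V| = 64
V1 z: intersect with XY mask (12 set) -- 48 left
V2 x: intersect with YZ mask (11 set) -- 35 left

remaining voxels: 35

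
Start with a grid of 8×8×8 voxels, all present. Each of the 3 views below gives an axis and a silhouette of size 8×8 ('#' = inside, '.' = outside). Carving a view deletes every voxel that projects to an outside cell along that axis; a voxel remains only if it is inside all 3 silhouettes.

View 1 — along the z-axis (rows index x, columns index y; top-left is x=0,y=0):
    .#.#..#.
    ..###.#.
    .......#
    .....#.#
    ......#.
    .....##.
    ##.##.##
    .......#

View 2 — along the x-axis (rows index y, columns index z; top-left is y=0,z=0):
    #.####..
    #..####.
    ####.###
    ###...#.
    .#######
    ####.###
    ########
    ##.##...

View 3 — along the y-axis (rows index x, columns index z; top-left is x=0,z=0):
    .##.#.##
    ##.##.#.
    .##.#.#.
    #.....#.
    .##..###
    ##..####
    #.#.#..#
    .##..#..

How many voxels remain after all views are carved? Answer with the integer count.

full grid |V| = 512
[1] z-view keeps 20 columns → grid now 160
[2] x-view keeps 47 columns → grid now 118
[3] y-view keeps 34 columns → grid now 64

64 voxels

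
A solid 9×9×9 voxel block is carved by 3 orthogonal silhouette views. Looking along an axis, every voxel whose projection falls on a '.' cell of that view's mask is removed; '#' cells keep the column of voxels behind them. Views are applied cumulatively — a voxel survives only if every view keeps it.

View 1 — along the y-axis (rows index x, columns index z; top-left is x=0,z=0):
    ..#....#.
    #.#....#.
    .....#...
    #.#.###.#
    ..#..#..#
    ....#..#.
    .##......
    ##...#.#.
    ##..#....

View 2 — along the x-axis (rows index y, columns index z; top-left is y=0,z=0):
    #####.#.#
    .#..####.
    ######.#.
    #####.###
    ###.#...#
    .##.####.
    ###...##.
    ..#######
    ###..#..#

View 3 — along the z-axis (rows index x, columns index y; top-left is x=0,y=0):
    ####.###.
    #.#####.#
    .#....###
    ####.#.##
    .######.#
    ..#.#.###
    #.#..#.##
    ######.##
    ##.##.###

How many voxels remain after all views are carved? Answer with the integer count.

full grid |V| = 729
carve view 1 (along y, XZ-mask fill 26/81): 234 voxels remain
carve view 2 (along x, YZ-mask fill 55/81): 169 voxels remain
carve view 3 (along z, XY-mask fill 57/81): 128 voxels remain

voxel count = 128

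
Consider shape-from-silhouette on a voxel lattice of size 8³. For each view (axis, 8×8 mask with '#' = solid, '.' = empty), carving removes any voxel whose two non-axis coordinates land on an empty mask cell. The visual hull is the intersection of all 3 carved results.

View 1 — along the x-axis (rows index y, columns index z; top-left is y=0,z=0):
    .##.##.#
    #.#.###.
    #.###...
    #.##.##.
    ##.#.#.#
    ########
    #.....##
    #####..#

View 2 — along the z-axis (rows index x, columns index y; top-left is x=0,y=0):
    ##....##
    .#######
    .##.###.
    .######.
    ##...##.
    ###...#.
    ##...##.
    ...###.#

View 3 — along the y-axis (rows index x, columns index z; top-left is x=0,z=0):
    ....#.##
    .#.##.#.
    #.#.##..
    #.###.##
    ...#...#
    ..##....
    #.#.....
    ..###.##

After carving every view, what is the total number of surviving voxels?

start: 8×8×8 = 512 voxels
carve view 1 (along x, YZ-mask fill 41/64): 328 voxels remain
carve view 2 (along z, XY-mask fill 38/64): 193 voxels remain
carve view 3 (along y, XZ-mask fill 28/64): 90 voxels remain

voxel count = 90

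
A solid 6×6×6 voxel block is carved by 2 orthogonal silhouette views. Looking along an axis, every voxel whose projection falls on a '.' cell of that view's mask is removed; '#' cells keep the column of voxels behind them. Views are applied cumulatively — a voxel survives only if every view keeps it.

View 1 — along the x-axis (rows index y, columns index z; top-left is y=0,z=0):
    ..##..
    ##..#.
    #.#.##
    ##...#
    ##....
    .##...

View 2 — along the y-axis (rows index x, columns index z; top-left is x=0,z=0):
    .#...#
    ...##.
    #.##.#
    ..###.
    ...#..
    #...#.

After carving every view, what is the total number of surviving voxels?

full grid |V| = 216
step 1: project along x, AND mask (16/36) → |grid| = 96
step 2: project along y, AND mask (14/36) → |grid| = 32

32 voxels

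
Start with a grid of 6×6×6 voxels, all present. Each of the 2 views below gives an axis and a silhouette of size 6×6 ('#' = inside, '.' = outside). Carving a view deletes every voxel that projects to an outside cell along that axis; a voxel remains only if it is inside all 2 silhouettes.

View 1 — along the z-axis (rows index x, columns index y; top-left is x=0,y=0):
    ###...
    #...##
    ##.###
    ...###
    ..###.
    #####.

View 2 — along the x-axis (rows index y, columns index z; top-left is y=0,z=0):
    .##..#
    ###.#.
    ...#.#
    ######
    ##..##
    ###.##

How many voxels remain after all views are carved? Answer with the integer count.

|visual hull| = 89

before carving: 216 voxels (6×6×6)
carve view 1 (along z, XY-mask fill 22/36): 132 voxels remain
carve view 2 (along x, YZ-mask fill 24/36): 89 voxels remain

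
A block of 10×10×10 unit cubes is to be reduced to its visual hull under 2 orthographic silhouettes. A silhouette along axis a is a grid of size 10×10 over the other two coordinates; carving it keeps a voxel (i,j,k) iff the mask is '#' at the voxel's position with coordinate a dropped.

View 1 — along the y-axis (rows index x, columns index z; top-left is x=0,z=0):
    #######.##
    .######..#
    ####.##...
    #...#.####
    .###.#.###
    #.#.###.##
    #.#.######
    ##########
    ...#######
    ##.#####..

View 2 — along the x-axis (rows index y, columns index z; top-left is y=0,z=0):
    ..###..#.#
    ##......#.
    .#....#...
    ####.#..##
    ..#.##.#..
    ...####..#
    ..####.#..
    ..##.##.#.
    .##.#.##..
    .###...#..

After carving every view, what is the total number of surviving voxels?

331 voxels

before carving: 1000 voxels (10×10×10)
V1 y: intersect with XZ mask (74 set) -- 740 left
V2 x: intersect with YZ mask (45 set) -- 331 left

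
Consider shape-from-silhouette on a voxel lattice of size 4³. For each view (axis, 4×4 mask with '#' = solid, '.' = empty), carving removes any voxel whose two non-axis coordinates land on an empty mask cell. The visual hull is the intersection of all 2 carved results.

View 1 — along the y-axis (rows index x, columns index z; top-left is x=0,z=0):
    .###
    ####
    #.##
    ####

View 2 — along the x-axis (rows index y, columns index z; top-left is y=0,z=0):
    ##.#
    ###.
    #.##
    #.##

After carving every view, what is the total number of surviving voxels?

voxel count = 42

start: 4×4×4 = 64 voxels
step 1: project along y, AND mask (14/16) → |grid| = 56
step 2: project along x, AND mask (12/16) → |grid| = 42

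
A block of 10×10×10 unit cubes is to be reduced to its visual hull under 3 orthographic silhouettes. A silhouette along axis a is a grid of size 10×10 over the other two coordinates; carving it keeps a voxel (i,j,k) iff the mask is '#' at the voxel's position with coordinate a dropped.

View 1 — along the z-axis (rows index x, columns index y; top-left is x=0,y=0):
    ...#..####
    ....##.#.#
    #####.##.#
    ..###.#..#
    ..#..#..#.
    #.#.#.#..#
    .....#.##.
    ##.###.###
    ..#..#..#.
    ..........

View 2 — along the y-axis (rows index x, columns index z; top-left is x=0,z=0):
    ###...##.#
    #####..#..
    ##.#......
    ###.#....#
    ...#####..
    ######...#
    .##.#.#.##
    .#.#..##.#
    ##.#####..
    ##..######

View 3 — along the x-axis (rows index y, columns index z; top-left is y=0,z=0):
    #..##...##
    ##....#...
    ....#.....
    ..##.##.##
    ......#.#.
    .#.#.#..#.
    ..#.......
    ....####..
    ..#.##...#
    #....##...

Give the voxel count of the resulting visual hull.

initial block: 10^3 = 1000
carve view 1 (along z, XY-mask fill 44/100): 440 voxels remain
carve view 2 (along y, XZ-mask fill 58/100): 232 voxels remain
carve view 3 (along x, YZ-mask fill 33/100): 66 voxels remain

|visual hull| = 66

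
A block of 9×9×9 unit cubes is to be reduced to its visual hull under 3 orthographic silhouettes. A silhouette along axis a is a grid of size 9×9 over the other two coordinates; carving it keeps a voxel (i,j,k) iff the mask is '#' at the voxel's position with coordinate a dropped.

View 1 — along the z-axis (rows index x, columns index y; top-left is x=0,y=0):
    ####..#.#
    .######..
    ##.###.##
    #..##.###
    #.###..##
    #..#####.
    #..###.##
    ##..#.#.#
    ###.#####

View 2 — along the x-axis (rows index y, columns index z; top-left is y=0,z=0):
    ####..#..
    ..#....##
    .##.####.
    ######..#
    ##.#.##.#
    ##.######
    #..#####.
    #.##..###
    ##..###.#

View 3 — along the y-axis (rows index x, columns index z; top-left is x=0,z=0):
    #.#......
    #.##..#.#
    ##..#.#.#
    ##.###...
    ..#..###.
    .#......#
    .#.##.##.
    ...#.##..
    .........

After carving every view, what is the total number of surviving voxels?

127 voxels

start: 9×9×9 = 729 voxels
after view 1 [z-axis, 56 of 81 cells solid] → remaining = 504
after view 2 [x-axis, 53 of 81 cells solid] → remaining = 330
after view 3 [y-axis, 31 of 81 cells solid] → remaining = 127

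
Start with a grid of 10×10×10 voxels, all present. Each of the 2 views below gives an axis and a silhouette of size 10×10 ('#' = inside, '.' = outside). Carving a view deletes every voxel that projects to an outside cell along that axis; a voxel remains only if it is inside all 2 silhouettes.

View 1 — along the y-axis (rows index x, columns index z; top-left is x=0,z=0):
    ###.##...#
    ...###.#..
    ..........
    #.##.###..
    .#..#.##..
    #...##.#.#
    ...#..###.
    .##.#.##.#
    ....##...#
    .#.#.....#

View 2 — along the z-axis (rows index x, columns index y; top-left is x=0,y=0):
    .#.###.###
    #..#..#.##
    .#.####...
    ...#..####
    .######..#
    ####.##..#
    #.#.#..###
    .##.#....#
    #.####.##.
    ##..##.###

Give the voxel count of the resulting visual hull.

245 voxels

before carving: 1000 voxels (10×10×10)
after view 1 [y-axis, 41 of 100 cells solid] → remaining = 410
after view 2 [z-axis, 60 of 100 cells solid] → remaining = 245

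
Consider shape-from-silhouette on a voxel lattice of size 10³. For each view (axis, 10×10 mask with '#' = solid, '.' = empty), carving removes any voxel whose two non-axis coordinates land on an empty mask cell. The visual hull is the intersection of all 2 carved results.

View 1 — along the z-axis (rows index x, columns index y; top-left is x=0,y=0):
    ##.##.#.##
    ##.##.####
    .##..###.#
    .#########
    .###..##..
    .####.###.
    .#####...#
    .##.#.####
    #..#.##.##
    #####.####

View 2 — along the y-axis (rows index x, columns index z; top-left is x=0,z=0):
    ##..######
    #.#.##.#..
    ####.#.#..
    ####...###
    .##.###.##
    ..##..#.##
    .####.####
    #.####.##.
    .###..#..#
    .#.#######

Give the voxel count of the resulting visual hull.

before carving: 1000 voxels (10×10×10)
step 1: project along z, AND mask (70/100) → |grid| = 700
step 2: project along y, AND mask (66/100) → |grid| = 464

remaining voxels: 464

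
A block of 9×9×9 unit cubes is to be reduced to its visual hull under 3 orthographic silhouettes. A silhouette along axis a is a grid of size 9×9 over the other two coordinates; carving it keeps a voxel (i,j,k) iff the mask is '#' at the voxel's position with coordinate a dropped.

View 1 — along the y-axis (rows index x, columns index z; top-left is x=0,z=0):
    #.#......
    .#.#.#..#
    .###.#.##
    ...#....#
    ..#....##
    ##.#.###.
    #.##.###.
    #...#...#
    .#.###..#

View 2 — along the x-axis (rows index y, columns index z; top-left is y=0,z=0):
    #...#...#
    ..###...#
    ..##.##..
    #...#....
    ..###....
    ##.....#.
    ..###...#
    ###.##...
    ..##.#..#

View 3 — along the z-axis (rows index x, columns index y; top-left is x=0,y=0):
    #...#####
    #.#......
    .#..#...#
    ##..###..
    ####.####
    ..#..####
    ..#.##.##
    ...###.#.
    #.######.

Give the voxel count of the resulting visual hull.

full grid |V| = 729
carve view 1 (along y, XZ-mask fill 37/81): 333 voxels remain
carve view 2 (along x, YZ-mask fill 32/81): 135 voxels remain
carve view 3 (along z, XY-mask fill 45/81): 81 voxels remain

81 voxels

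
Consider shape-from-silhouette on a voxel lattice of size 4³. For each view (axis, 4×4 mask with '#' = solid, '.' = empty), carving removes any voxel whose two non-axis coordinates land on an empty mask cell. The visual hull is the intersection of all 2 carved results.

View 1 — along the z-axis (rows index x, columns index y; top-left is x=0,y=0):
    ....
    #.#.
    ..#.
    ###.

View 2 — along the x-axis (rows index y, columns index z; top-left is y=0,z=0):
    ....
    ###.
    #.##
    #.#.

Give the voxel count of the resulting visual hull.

before carving: 64 voxels (4×4×4)
carve view 1 (along z, XY-mask fill 6/16): 24 voxels remain
carve view 2 (along x, YZ-mask fill 8/16): 12 voxels remain

12 voxels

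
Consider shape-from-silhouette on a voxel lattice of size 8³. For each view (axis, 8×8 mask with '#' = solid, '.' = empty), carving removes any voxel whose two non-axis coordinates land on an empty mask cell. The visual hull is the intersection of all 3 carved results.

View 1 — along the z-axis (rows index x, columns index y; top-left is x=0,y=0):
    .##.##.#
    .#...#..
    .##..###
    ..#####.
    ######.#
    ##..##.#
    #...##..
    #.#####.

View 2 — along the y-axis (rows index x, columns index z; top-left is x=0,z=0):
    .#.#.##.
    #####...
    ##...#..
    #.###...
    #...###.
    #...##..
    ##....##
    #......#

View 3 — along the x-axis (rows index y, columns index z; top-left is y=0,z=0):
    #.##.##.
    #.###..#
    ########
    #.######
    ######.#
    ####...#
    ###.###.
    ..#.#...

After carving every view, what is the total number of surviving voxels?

full grid |V| = 512
after view 1 [z-axis, 38 of 64 cells solid] → remaining = 304
after view 2 [y-axis, 29 of 64 cells solid] → remaining = 132
after view 3 [x-axis, 45 of 64 cells solid] → remaining = 90

remaining voxels: 90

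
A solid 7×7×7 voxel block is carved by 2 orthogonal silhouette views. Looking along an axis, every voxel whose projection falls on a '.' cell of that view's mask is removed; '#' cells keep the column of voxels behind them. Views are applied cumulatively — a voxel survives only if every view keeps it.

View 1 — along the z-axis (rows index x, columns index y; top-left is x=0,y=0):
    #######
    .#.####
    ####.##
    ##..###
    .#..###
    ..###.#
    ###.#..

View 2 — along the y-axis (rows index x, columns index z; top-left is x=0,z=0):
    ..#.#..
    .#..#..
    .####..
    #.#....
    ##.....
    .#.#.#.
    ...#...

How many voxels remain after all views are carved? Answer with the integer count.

full grid |V| = 343
step 1: project along z, AND mask (35/49) → |grid| = 245
step 2: project along y, AND mask (16/49) → |grid| = 82

|visual hull| = 82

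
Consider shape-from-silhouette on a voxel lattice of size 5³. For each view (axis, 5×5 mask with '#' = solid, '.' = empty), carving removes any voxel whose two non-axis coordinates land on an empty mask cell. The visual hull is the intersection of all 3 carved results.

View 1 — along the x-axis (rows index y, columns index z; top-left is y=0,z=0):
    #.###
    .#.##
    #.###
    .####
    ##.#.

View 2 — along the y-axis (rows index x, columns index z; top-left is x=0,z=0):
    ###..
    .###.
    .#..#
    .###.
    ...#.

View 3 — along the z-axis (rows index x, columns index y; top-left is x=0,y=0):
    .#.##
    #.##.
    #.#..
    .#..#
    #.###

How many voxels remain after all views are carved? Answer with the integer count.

initial block: 5^3 = 125
  1. axis=0 (YZ plane), |mask|=18  ⇒  voxels=90
  2. axis=1 (XZ plane), |mask|=12  ⇒  voxels=43
  3. axis=2 (XY plane), |mask|=14  ⇒  voxels=22

voxel count = 22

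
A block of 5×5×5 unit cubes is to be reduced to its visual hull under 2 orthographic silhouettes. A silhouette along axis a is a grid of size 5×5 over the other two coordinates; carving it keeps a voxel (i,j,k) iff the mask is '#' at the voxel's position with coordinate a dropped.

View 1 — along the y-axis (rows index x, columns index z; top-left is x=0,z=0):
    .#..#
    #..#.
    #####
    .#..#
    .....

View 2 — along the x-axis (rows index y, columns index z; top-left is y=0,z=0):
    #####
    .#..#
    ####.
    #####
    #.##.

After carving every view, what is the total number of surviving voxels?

initial block: 5^3 = 125
carve view 1 (along y, XZ-mask fill 11/25): 55 voxels remain
carve view 2 (along x, YZ-mask fill 19/25): 41 voxels remain

|visual hull| = 41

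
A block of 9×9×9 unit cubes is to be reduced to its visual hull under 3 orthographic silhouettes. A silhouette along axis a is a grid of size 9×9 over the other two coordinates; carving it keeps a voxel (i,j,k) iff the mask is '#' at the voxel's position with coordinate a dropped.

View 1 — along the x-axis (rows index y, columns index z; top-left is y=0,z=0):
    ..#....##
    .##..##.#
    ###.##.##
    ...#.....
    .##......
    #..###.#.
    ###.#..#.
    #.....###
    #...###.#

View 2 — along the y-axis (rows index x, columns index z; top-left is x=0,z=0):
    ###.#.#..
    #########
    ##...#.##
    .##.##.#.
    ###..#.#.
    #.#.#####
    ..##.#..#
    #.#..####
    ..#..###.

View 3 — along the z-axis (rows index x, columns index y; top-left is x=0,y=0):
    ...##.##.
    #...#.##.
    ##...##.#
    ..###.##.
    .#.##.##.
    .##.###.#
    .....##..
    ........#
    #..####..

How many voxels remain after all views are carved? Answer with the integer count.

remaining voxels: 97

before carving: 729 voxels (9×9×9)
  1. axis=0 (YZ plane), |mask|=37  ⇒  voxels=333
  2. axis=1 (XZ plane), |mask|=50  ⇒  voxels=217
  3. axis=2 (XY plane), |mask|=37  ⇒  voxels=97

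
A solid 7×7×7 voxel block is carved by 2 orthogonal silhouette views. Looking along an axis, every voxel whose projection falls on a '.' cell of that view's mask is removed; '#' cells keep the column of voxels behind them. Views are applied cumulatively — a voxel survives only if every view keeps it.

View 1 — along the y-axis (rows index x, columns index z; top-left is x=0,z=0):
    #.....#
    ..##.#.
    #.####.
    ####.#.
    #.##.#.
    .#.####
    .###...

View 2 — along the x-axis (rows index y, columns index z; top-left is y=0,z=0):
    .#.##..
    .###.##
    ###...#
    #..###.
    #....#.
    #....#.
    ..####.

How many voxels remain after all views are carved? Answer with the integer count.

99 voxels

full grid |V| = 343
V1 y: intersect with XZ mask (27 set) -- 189 left
V2 x: intersect with YZ mask (24 set) -- 99 left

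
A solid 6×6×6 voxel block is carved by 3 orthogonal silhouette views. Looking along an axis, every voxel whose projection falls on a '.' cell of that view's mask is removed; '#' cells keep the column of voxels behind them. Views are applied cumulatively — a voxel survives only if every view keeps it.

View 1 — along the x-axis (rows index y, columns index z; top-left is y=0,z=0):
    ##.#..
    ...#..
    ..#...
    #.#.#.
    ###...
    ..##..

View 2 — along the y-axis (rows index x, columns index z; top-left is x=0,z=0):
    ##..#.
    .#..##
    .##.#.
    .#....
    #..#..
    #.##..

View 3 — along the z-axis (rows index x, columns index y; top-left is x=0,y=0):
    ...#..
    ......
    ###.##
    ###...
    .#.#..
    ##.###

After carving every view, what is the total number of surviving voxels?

|visual hull| = 19

start: 6×6×6 = 216 voxels
step 1: project along x, AND mask (13/36) → |grid| = 78
step 2: project along y, AND mask (15/36) → |grid| = 34
step 3: project along z, AND mask (16/36) → |grid| = 19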